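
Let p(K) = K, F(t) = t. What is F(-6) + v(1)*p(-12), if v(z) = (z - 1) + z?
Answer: -18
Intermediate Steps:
v(z) = -1 + 2*z (v(z) = (-1 + z) + z = -1 + 2*z)
F(-6) + v(1)*p(-12) = -6 + (-1 + 2*1)*(-12) = -6 + (-1 + 2)*(-12) = -6 + 1*(-12) = -6 - 12 = -18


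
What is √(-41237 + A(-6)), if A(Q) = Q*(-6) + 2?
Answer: I*√41199 ≈ 202.98*I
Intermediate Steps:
A(Q) = 2 - 6*Q (A(Q) = -6*Q + 2 = 2 - 6*Q)
√(-41237 + A(-6)) = √(-41237 + (2 - 6*(-6))) = √(-41237 + (2 + 36)) = √(-41237 + 38) = √(-41199) = I*√41199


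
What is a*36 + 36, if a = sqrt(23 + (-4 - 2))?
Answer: 36 + 36*sqrt(17) ≈ 184.43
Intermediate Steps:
a = sqrt(17) (a = sqrt(23 - 6) = sqrt(17) ≈ 4.1231)
a*36 + 36 = sqrt(17)*36 + 36 = 36*sqrt(17) + 36 = 36 + 36*sqrt(17)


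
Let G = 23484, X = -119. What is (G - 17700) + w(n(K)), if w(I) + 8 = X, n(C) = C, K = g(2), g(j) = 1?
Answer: 5657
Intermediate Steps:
K = 1
w(I) = -127 (w(I) = -8 - 119 = -127)
(G - 17700) + w(n(K)) = (23484 - 17700) - 127 = 5784 - 127 = 5657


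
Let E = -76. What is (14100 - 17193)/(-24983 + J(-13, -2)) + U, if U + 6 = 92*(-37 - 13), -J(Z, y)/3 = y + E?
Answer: -113990801/24749 ≈ -4605.9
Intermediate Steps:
J(Z, y) = 228 - 3*y (J(Z, y) = -3*(y - 76) = -3*(-76 + y) = 228 - 3*y)
U = -4606 (U = -6 + 92*(-37 - 13) = -6 + 92*(-50) = -6 - 4600 = -4606)
(14100 - 17193)/(-24983 + J(-13, -2)) + U = (14100 - 17193)/(-24983 + (228 - 3*(-2))) - 4606 = -3093/(-24983 + (228 + 6)) - 4606 = -3093/(-24983 + 234) - 4606 = -3093/(-24749) - 4606 = -3093*(-1/24749) - 4606 = 3093/24749 - 4606 = -113990801/24749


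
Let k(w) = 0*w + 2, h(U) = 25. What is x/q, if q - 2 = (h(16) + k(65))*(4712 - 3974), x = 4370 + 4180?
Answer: 4275/9964 ≈ 0.42904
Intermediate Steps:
k(w) = 2 (k(w) = 0 + 2 = 2)
x = 8550
q = 19928 (q = 2 + (25 + 2)*(4712 - 3974) = 2 + 27*738 = 2 + 19926 = 19928)
x/q = 8550/19928 = 8550*(1/19928) = 4275/9964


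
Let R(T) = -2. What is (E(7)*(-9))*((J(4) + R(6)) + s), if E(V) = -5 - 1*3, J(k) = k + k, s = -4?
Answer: 144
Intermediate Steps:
J(k) = 2*k
E(V) = -8 (E(V) = -5 - 3 = -8)
(E(7)*(-9))*((J(4) + R(6)) + s) = (-8*(-9))*((2*4 - 2) - 4) = 72*((8 - 2) - 4) = 72*(6 - 4) = 72*2 = 144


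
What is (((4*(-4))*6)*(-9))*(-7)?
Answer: -6048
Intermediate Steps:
(((4*(-4))*6)*(-9))*(-7) = (-16*6*(-9))*(-7) = -96*(-9)*(-7) = 864*(-7) = -6048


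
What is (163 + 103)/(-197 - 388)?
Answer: -266/585 ≈ -0.45470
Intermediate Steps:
(163 + 103)/(-197 - 388) = 266/(-585) = 266*(-1/585) = -266/585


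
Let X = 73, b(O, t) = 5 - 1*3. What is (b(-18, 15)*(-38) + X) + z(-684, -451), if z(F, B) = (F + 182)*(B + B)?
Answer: 452801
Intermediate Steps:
b(O, t) = 2 (b(O, t) = 5 - 3 = 2)
z(F, B) = 2*B*(182 + F) (z(F, B) = (182 + F)*(2*B) = 2*B*(182 + F))
(b(-18, 15)*(-38) + X) + z(-684, -451) = (2*(-38) + 73) + 2*(-451)*(182 - 684) = (-76 + 73) + 2*(-451)*(-502) = -3 + 452804 = 452801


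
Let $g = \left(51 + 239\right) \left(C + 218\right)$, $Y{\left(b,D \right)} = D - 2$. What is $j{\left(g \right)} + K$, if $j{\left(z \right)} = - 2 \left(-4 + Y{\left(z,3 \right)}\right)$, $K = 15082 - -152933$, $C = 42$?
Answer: $168021$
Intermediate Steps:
$Y{\left(b,D \right)} = -2 + D$
$g = 75400$ ($g = \left(51 + 239\right) \left(42 + 218\right) = 290 \cdot 260 = 75400$)
$K = 168015$ ($K = 15082 + 152933 = 168015$)
$j{\left(z \right)} = 6$ ($j{\left(z \right)} = - 2 \left(-4 + \left(-2 + 3\right)\right) = - 2 \left(-4 + 1\right) = \left(-2\right) \left(-3\right) = 6$)
$j{\left(g \right)} + K = 6 + 168015 = 168021$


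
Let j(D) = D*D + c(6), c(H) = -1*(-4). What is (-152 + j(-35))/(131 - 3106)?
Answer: -1077/2975 ≈ -0.36202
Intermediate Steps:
c(H) = 4
j(D) = 4 + D² (j(D) = D*D + 4 = D² + 4 = 4 + D²)
(-152 + j(-35))/(131 - 3106) = (-152 + (4 + (-35)²))/(131 - 3106) = (-152 + (4 + 1225))/(-2975) = (-152 + 1229)*(-1/2975) = 1077*(-1/2975) = -1077/2975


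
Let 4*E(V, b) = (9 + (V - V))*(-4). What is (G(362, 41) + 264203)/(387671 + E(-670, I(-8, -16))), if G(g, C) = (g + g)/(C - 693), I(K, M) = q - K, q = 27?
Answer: 21532454/31594453 ≈ 0.68153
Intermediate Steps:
I(K, M) = 27 - K
G(g, C) = 2*g/(-693 + C) (G(g, C) = (2*g)/(-693 + C) = 2*g/(-693 + C))
E(V, b) = -9 (E(V, b) = ((9 + (V - V))*(-4))/4 = ((9 + 0)*(-4))/4 = (9*(-4))/4 = (1/4)*(-36) = -9)
(G(362, 41) + 264203)/(387671 + E(-670, I(-8, -16))) = (2*362/(-693 + 41) + 264203)/(387671 - 9) = (2*362/(-652) + 264203)/387662 = (2*362*(-1/652) + 264203)*(1/387662) = (-181/163 + 264203)*(1/387662) = (43064908/163)*(1/387662) = 21532454/31594453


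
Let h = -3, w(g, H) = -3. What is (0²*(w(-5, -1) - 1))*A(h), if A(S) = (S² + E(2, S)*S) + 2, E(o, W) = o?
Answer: 0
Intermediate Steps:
A(S) = 2 + S² + 2*S (A(S) = (S² + 2*S) + 2 = 2 + S² + 2*S)
(0²*(w(-5, -1) - 1))*A(h) = (0²*(-3 - 1))*(2 + (-3)² + 2*(-3)) = (0*(-4))*(2 + 9 - 6) = 0*5 = 0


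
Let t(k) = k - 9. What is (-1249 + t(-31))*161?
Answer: -207529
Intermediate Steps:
t(k) = -9 + k
(-1249 + t(-31))*161 = (-1249 + (-9 - 31))*161 = (-1249 - 40)*161 = -1289*161 = -207529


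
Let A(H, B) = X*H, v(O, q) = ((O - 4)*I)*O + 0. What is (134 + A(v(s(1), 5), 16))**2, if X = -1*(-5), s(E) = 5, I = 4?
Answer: 54756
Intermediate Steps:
X = 5
v(O, q) = O*(-16 + 4*O) (v(O, q) = ((O - 4)*4)*O + 0 = ((-4 + O)*4)*O + 0 = (-16 + 4*O)*O + 0 = O*(-16 + 4*O) + 0 = O*(-16 + 4*O))
A(H, B) = 5*H
(134 + A(v(s(1), 5), 16))**2 = (134 + 5*(4*5*(-4 + 5)))**2 = (134 + 5*(4*5*1))**2 = (134 + 5*20)**2 = (134 + 100)**2 = 234**2 = 54756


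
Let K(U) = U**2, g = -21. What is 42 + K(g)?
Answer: 483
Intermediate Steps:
42 + K(g) = 42 + (-21)**2 = 42 + 441 = 483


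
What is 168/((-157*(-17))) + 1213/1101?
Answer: 3422465/2938569 ≈ 1.1647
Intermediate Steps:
168/((-157*(-17))) + 1213/1101 = 168/2669 + 1213*(1/1101) = 168*(1/2669) + 1213/1101 = 168/2669 + 1213/1101 = 3422465/2938569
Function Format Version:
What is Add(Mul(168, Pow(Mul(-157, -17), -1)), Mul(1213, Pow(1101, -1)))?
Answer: Rational(3422465, 2938569) ≈ 1.1647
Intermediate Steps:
Add(Mul(168, Pow(Mul(-157, -17), -1)), Mul(1213, Pow(1101, -1))) = Add(Mul(168, Pow(2669, -1)), Mul(1213, Rational(1, 1101))) = Add(Mul(168, Rational(1, 2669)), Rational(1213, 1101)) = Add(Rational(168, 2669), Rational(1213, 1101)) = Rational(3422465, 2938569)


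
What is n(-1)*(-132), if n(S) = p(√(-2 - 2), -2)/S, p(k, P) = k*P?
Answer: -528*I ≈ -528.0*I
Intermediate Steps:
p(k, P) = P*k
n(S) = -4*I/S (n(S) = (-2*√(-2 - 2))/S = (-4*I)/S = -4*I/S)
n(-1)*(-132) = -4*I/(-1)*(-132) = -4*I*(-1)*(-132) = (4*I)*(-132) = -528*I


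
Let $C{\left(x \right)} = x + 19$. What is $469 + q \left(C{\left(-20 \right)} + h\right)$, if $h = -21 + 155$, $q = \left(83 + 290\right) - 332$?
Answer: $5922$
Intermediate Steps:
$q = 41$ ($q = 373 - 332 = 41$)
$C{\left(x \right)} = 19 + x$
$h = 134$
$469 + q \left(C{\left(-20 \right)} + h\right) = 469 + 41 \left(\left(19 - 20\right) + 134\right) = 469 + 41 \left(-1 + 134\right) = 469 + 41 \cdot 133 = 469 + 5453 = 5922$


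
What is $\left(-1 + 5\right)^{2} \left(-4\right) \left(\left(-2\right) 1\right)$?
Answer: $128$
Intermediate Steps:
$\left(-1 + 5\right)^{2} \left(-4\right) \left(\left(-2\right) 1\right) = 4^{2} \left(-4\right) \left(-2\right) = 16 \left(-4\right) \left(-2\right) = \left(-64\right) \left(-2\right) = 128$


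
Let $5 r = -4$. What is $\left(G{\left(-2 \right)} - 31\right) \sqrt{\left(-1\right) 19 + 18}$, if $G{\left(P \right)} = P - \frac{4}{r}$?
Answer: $- 28 i \approx - 28.0 i$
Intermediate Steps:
$r = - \frac{4}{5}$ ($r = \frac{1}{5} \left(-4\right) = - \frac{4}{5} \approx -0.8$)
$G{\left(P \right)} = 5 + P$ ($G{\left(P \right)} = P - \frac{4}{- \frac{4}{5}} = P - -5 = P + 5 = 5 + P$)
$\left(G{\left(-2 \right)} - 31\right) \sqrt{\left(-1\right) 19 + 18} = \left(\left(5 - 2\right) - 31\right) \sqrt{\left(-1\right) 19 + 18} = \left(3 - 31\right) \sqrt{-19 + 18} = - 28 \sqrt{-1} = - 28 i$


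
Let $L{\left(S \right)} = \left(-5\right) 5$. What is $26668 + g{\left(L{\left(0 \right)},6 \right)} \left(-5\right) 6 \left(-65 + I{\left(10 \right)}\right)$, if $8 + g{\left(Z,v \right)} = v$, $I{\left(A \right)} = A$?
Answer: $23368$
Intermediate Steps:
$L{\left(S \right)} = -25$
$g{\left(Z,v \right)} = -8 + v$
$26668 + g{\left(L{\left(0 \right)},6 \right)} \left(-5\right) 6 \left(-65 + I{\left(10 \right)}\right) = 26668 + \left(-8 + 6\right) \left(-5\right) 6 \left(-65 + 10\right) = 26668 + \left(-2\right) \left(-5\right) 6 \left(-55\right) = 26668 + 10 \cdot 6 \left(-55\right) = 26668 + 60 \left(-55\right) = 26668 - 3300 = 23368$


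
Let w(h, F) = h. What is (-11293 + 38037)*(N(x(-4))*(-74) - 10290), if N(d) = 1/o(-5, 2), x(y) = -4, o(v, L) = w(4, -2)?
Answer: -275690524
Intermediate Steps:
o(v, L) = 4
N(d) = ¼ (N(d) = 1/4 = ¼)
(-11293 + 38037)*(N(x(-4))*(-74) - 10290) = (-11293 + 38037)*((¼)*(-74) - 10290) = 26744*(-37/2 - 10290) = 26744*(-20617/2) = -275690524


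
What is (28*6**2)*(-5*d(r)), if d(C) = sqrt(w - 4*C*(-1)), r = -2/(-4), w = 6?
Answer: -10080*sqrt(2) ≈ -14255.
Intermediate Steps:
r = 1/2 (r = -2*(-1/4) = 1/2 ≈ 0.50000)
d(C) = sqrt(6 + 4*C) (d(C) = sqrt(6 - 4*C*(-1)) = sqrt(6 + 4*C))
(28*6**2)*(-5*d(r)) = (28*6**2)*(-5*sqrt(6 + 4*(1/2))) = (28*36)*(-5*sqrt(6 + 2)) = 1008*(-10*sqrt(2)) = -10080*sqrt(2)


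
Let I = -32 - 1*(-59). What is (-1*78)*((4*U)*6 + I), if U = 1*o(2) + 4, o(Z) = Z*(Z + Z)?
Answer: -24570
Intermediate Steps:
o(Z) = 2*Z² (o(Z) = Z*(2*Z) = 2*Z²)
U = 12 (U = 1*(2*2²) + 4 = 1*(2*4) + 4 = 1*8 + 4 = 8 + 4 = 12)
I = 27 (I = -32 + 59 = 27)
(-1*78)*((4*U)*6 + I) = (-1*78)*((4*12)*6 + 27) = -78*(48*6 + 27) = -78*(288 + 27) = -78*315 = -24570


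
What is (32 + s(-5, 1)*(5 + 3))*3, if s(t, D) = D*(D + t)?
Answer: 0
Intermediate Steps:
(32 + s(-5, 1)*(5 + 3))*3 = (32 + (1*(1 - 5))*(5 + 3))*3 = (32 + (1*(-4))*8)*3 = (32 - 4*8)*3 = (32 - 32)*3 = 0*3 = 0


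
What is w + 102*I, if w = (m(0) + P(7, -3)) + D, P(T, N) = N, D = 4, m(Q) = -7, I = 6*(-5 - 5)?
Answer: -6126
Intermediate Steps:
I = -60 (I = 6*(-10) = -60)
w = -6 (w = (-7 - 3) + 4 = -10 + 4 = -6)
w + 102*I = -6 + 102*(-60) = -6 - 6120 = -6126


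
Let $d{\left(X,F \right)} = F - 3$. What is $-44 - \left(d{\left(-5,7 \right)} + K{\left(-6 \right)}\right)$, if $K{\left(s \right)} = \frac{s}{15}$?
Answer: $- \frac{238}{5} \approx -47.6$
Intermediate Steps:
$d{\left(X,F \right)} = -3 + F$ ($d{\left(X,F \right)} = F - 3 = -3 + F$)
$K{\left(s \right)} = \frac{s}{15}$ ($K{\left(s \right)} = s \frac{1}{15} = \frac{s}{15}$)
$-44 - \left(d{\left(-5,7 \right)} + K{\left(-6 \right)}\right) = -44 - \left(\left(-3 + 7\right) + \frac{1}{15} \left(-6\right)\right) = -44 - \left(4 - \frac{2}{5}\right) = -44 - \frac{18}{5} = - \frac{238}{5}$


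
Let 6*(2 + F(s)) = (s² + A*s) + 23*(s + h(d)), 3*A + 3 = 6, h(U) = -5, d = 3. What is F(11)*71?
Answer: 3053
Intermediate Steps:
A = 1 (A = -1 + (⅓)*6 = -1 + 2 = 1)
F(s) = -127/6 + 4*s + s²/6 (F(s) = -2 + ((s² + 1*s) + 23*(s - 5))/6 = -2 + ((s² + s) + 23*(-5 + s))/6 = -2 + ((s + s²) + (-115 + 23*s))/6 = -2 + (-115 + s² + 24*s)/6 = -2 + (-115/6 + 4*s + s²/6) = -127/6 + 4*s + s²/6)
F(11)*71 = (-127/6 + 4*11 + (⅙)*11²)*71 = (-127/6 + 44 + (⅙)*121)*71 = (-127/6 + 44 + 121/6)*71 = 43*71 = 3053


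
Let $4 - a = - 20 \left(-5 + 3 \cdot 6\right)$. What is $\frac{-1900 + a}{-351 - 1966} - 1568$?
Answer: $- \frac{3631420}{2317} \approx -1567.3$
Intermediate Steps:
$a = 264$ ($a = 4 - - 20 \left(-5 + 3 \cdot 6\right) = 4 - - 20 \left(-5 + 18\right) = 4 - \left(-20\right) 13 = 4 - -260 = 4 + 260 = 264$)
$\frac{-1900 + a}{-351 - 1966} - 1568 = \frac{-1900 + 264}{-351 - 1966} - 1568 = - \frac{1636}{-2317} - 1568 = \left(-1636\right) \left(- \frac{1}{2317}\right) - 1568 = \frac{1636}{2317} - 1568 = - \frac{3631420}{2317}$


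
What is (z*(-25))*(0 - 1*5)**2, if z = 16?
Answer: -10000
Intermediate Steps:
(z*(-25))*(0 - 1*5)**2 = (16*(-25))*(0 - 1*5)**2 = -400*(0 - 5)**2 = -400*(-5)**2 = -400*25 = -10000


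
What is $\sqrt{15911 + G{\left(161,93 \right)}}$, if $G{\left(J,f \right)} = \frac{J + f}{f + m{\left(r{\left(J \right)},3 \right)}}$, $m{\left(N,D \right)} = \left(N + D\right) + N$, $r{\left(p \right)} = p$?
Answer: $\frac{101 \sqrt{68134}}{209} \approx 126.14$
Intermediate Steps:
$m{\left(N,D \right)} = D + 2 N$ ($m{\left(N,D \right)} = \left(D + N\right) + N = D + 2 N$)
$G{\left(J,f \right)} = \frac{J + f}{3 + f + 2 J}$ ($G{\left(J,f \right)} = \frac{J + f}{f + \left(3 + 2 J\right)} = \frac{J + f}{3 + f + 2 J}$)
$\sqrt{15911 + G{\left(161,93 \right)}} = \sqrt{15911 + \frac{161 + 93}{3 + 93 + 2 \cdot 161}} = \sqrt{15911 + \frac{1}{3 + 93 + 322} \cdot 254} = \sqrt{15911 + \frac{1}{418} \cdot 254} = \sqrt{15911 + \frac{127}{209}} = \sqrt{\frac{3325526}{209}} = \frac{101 \sqrt{68134}}{209}$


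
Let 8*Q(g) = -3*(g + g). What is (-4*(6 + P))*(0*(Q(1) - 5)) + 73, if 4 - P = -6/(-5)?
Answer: 73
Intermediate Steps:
Q(g) = -3*g/4 (Q(g) = (-3*(g + g))/8 = (-6*g)/8 = -3*g/4)
P = 14/5 (P = 4 - (-6)/(-5) = 4 - (-6)*(-1)/5 = 4 - 1*6/5 = 4 - 6/5 = 14/5 ≈ 2.8000)
(-4*(6 + P))*(0*(Q(1) - 5)) + 73 = (-4*(6 + 14/5))*(0*(-¾*1 - 5)) + 73 = (-4*44/5)*(0*(-¾ - 5)) + 73 = -0*(-23)/4 + 73 = -176/5*0 + 73 = 0 + 73 = 73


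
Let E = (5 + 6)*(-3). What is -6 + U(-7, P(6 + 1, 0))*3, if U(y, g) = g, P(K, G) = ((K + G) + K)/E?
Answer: -80/11 ≈ -7.2727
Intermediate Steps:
E = -33 (E = 11*(-3) = -33)
P(K, G) = -2*K/33 - G/33 (P(K, G) = ((K + G) + K)/(-33) = ((G + K) + K)*(-1/33) = (G + 2*K)*(-1/33) = -2*K/33 - G/33)
-6 + U(-7, P(6 + 1, 0))*3 = -6 + (-2*(6 + 1)/33 - 1/33*0)*3 = -6 + (-2/33*7 + 0)*3 = -6 + (-14/33 + 0)*3 = -6 - 14/33*3 = -6 - 14/11 = -80/11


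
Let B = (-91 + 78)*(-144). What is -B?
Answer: -1872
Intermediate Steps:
B = 1872 (B = -13*(-144) = 1872)
-B = -1*1872 = -1872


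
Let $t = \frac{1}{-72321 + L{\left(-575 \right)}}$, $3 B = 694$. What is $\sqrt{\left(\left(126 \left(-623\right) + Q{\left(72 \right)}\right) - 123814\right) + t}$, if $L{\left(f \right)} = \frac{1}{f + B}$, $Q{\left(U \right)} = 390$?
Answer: $\frac{i \sqrt{1122612438675991760526}}{74562954} \approx 449.36 i$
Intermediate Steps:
$B = \frac{694}{3}$ ($B = \frac{1}{3} \cdot 694 = \frac{694}{3} \approx 231.33$)
$L{\left(f \right)} = \frac{1}{\frac{694}{3} + f}$ ($L{\left(f \right)} = \frac{1}{f + \frac{694}{3}} = \frac{1}{\frac{694}{3} + f}$)
$t = - \frac{1031}{74562954}$ ($t = \frac{1}{-72321 + \frac{3}{694 + 3 \left(-575\right)}} = \frac{1}{-72321 + \frac{3}{694 - 1725}} = \frac{1}{-72321 + \frac{3}{-1031}} = \frac{1}{-72321 + 3 \left(- \frac{1}{1031}\right)} = \frac{1}{-72321 - \frac{3}{1031}} = \frac{1}{- \frac{74562954}{1031}} = - \frac{1031}{74562954} \approx -1.3827 \cdot 10^{-5}$)
$\sqrt{\left(\left(126 \left(-623\right) + Q{\left(72 \right)}\right) - 123814\right) + t} = \sqrt{\left(\left(126 \left(-623\right) + 390\right) - 123814\right) - \frac{1031}{74562954}} = \sqrt{\left(\left(-78498 + 390\right) - 123814\right) - \frac{1031}{74562954}} = \sqrt{\left(-78108 - 123814\right) - \frac{1031}{74562954}} = \sqrt{-201922 - \frac{1031}{74562954}} = \sqrt{- \frac{15055900798619}{74562954}} = \frac{i \sqrt{1122612438675991760526}}{74562954}$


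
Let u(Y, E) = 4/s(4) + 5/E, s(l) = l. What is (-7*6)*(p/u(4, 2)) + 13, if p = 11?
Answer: -119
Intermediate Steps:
u(Y, E) = 1 + 5/E (u(Y, E) = 4/4 + 5/E = 4*(¼) + 5/E = 1 + 5/E)
(-7*6)*(p/u(4, 2)) + 13 = (-7*6)*(11/(((5 + 2)/2))) + 13 = -462/((½)*7) + 13 = -462/7/2 + 13 = -462*2/7 + 13 = -42*22/7 + 13 = -132 + 13 = -119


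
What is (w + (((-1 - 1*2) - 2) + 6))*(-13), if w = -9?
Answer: 104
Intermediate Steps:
(w + (((-1 - 1*2) - 2) + 6))*(-13) = (-9 + (((-1 - 1*2) - 2) + 6))*(-13) = (-9 + (((-1 - 2) - 2) + 6))*(-13) = (-9 + ((-3 - 2) + 6))*(-13) = (-9 + (-5 + 6))*(-13) = (-9 + 1)*(-13) = -8*(-13) = 104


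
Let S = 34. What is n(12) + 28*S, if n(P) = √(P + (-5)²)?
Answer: 952 + √37 ≈ 958.08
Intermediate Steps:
n(P) = √(25 + P) (n(P) = √(P + 25) = √(25 + P))
n(12) + 28*S = √(25 + 12) + 28*34 = √37 + 952 = 952 + √37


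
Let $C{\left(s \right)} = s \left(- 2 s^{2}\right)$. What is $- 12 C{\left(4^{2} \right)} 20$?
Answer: $1966080$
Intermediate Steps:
$C{\left(s \right)} = - 2 s^{3}$
$- 12 C{\left(4^{2} \right)} 20 = - 12 \left(- 2 \left(4^{2}\right)^{3}\right) 20 = - 12 \left(- 2 \cdot 16^{3}\right) 20 = - 12 \left(\left(-2\right) 4096\right) 20 = \left(-12\right) \left(-8192\right) 20 = 98304 \cdot 20 = 1966080$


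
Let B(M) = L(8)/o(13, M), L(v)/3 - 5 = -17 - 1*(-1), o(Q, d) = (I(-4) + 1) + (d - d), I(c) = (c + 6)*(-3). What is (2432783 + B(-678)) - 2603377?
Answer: -852937/5 ≈ -1.7059e+5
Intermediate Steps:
I(c) = -18 - 3*c (I(c) = (6 + c)*(-3) = -18 - 3*c)
o(Q, d) = -5 (o(Q, d) = ((-18 - 3*(-4)) + 1) + (d - d) = ((-18 + 12) + 1) + 0 = (-6 + 1) + 0 = -5 + 0 = -5)
L(v) = -33 (L(v) = 15 + 3*(-17 - 1*(-1)) = 15 + 3*(-17 + 1) = 15 + 3*(-16) = 15 - 48 = -33)
B(M) = 33/5 (B(M) = -33/(-5) = -33*(-1/5) = 33/5)
(2432783 + B(-678)) - 2603377 = (2432783 + 33/5) - 2603377 = 12163948/5 - 2603377 = -852937/5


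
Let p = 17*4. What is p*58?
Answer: 3944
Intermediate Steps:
p = 68
p*58 = 68*58 = 3944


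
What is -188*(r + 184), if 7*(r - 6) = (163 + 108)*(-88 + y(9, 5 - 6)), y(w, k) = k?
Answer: 4284332/7 ≈ 6.1205e+5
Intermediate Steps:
r = -24077/7 (r = 6 + ((163 + 108)*(-88 + (5 - 6)))/7 = 6 + (271*(-88 - 1))/7 = 6 + (271*(-89))/7 = 6 + (1/7)*(-24119) = 6 - 24119/7 = -24077/7 ≈ -3439.6)
-188*(r + 184) = -188*(-24077/7 + 184) = -188*(-22789/7) = 4284332/7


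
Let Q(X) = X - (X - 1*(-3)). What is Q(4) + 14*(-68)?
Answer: -955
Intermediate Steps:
Q(X) = -3 (Q(X) = X - (X + 3) = X - (3 + X) = X + (-3 - X) = -3)
Q(4) + 14*(-68) = -3 + 14*(-68) = -3 - 952 = -955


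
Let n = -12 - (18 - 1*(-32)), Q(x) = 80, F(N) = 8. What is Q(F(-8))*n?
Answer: -4960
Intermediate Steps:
n = -62 (n = -12 - (18 + 32) = -12 - 1*50 = -12 - 50 = -62)
Q(F(-8))*n = 80*(-62) = -4960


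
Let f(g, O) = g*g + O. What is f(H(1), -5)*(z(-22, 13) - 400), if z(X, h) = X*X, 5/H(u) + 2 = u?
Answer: 1680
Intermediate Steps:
H(u) = 5/(-2 + u)
f(g, O) = O + g² (f(g, O) = g² + O = O + g²)
z(X, h) = X²
f(H(1), -5)*(z(-22, 13) - 400) = (-5 + (5/(-2 + 1))²)*((-22)² - 400) = (-5 + (5/(-1))²)*(484 - 400) = (-5 + (5*(-1))²)*84 = (-5 + (-5)²)*84 = (-5 + 25)*84 = 20*84 = 1680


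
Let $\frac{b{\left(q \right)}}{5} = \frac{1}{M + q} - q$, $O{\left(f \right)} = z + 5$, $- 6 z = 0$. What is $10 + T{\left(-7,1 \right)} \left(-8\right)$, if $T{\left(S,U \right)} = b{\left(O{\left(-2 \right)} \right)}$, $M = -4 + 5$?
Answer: $\frac{610}{3} \approx 203.33$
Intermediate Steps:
$z = 0$ ($z = \left(- \frac{1}{6}\right) 0 = 0$)
$M = 1$
$O{\left(f \right)} = 5$ ($O{\left(f \right)} = 0 + 5 = 5$)
$b{\left(q \right)} = - 5 q + \frac{5}{1 + q}$ ($b{\left(q \right)} = 5 \left(\frac{1}{1 + q} - q\right) = - 5 q + \frac{5}{1 + q}$)
$T{\left(S,U \right)} = - \frac{145}{6}$ ($T{\left(S,U \right)} = \frac{5 \left(1 - 5 - 5^{2}\right)}{1 + 5} = \frac{5 \left(1 - 5 - 25\right)}{6} = 5 \cdot \frac{1}{6} \left(1 - 5 - 25\right) = 5 \cdot \frac{1}{6} \left(-29\right) = - \frac{145}{6}$)
$10 + T{\left(-7,1 \right)} \left(-8\right) = 10 - - \frac{580}{3} = 10 + \frac{580}{3} = \frac{610}{3}$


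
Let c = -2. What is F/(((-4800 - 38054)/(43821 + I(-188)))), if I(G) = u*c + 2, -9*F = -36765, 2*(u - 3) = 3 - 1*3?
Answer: -178992445/42854 ≈ -4176.8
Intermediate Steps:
u = 3 (u = 3 + (3 - 1*3)/2 = 3 + (3 - 3)/2 = 3 + (½)*0 = 3 + 0 = 3)
F = 4085 (F = -⅑*(-36765) = 4085)
I(G) = -4 (I(G) = 3*(-2) + 2 = -6 + 2 = -4)
F/(((-4800 - 38054)/(43821 + I(-188)))) = 4085/(((-4800 - 38054)/(43821 - 4))) = 4085/((-42854/43817)) = 4085/((-42854*1/43817)) = 4085/(-42854/43817) = 4085*(-43817/42854) = -178992445/42854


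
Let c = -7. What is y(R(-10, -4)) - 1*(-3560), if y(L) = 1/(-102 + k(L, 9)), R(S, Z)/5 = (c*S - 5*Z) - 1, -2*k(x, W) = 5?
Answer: 744038/209 ≈ 3560.0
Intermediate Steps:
k(x, W) = -5/2 (k(x, W) = -1/2*5 = -5/2)
R(S, Z) = -5 - 35*S - 25*Z (R(S, Z) = 5*((-7*S - 5*Z) - 1) = 5*(-1 - 7*S - 5*Z) = -5 - 35*S - 25*Z)
y(L) = -2/209 (y(L) = 1/(-102 - 5/2) = 1/(-209/2) = -2/209)
y(R(-10, -4)) - 1*(-3560) = -2/209 - 1*(-3560) = -2/209 + 3560 = 744038/209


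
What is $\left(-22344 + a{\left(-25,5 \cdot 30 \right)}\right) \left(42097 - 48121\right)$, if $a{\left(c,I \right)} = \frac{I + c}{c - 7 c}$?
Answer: $134595236$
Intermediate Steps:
$a{\left(c,I \right)} = - \frac{I + c}{6 c}$ ($a{\left(c,I \right)} = \frac{I + c}{\left(-6\right) c} = \left(I + c\right) \left(- \frac{1}{6 c}\right) = - \frac{I + c}{6 c}$)
$\left(-22344 + a{\left(-25,5 \cdot 30 \right)}\right) \left(42097 - 48121\right) = \left(-22344 + \frac{- 5 \cdot 30 - -25}{6 \left(-25\right)}\right) \left(42097 - 48121\right) = \left(-22344 + \frac{1}{6} \left(- \frac{1}{25}\right) \left(\left(-1\right) 150 + 25\right)\right) \left(-6024\right) = \left(-22344 + \frac{1}{6} \left(- \frac{1}{25}\right) \left(-150 + 25\right)\right) \left(-6024\right) = \left(-22344 + \frac{1}{6} \left(- \frac{1}{25}\right) \left(-125\right)\right) \left(-6024\right) = \left(-22344 + \frac{5}{6}\right) \left(-6024\right) = \left(- \frac{134059}{6}\right) \left(-6024\right) = 134595236$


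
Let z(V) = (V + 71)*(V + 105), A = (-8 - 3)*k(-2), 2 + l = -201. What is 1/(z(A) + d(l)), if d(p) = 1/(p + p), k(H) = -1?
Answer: 406/3861871 ≈ 0.00010513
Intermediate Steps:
l = -203 (l = -2 - 201 = -203)
d(p) = 1/(2*p)
A = 11 (A = (-8 - 3)*(-1) = -11*(-1) = 11)
z(V) = (71 + V)*(105 + V)
1/(z(A) + d(l)) = 1/((7455 + 11² + 176*11) + (½)/(-203)) = 1/((7455 + 121 + 1936) + (½)*(-1/203)) = 1/(9512 - 1/406) = 1/(3861871/406) = 406/3861871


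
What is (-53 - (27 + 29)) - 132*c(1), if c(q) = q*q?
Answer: -241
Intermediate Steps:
c(q) = q**2
(-53 - (27 + 29)) - 132*c(1) = (-53 - (27 + 29)) - 132*1**2 = (-53 - 1*56) - 132*1 = (-53 - 56) - 132 = -109 - 132 = -241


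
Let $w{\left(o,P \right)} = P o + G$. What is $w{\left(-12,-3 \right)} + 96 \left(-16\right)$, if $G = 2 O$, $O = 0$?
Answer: $-1500$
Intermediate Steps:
$G = 0$ ($G = 2 \cdot 0 = 0$)
$w{\left(o,P \right)} = P o$ ($w{\left(o,P \right)} = P o + 0 = P o$)
$w{\left(-12,-3 \right)} + 96 \left(-16\right) = \left(-3\right) \left(-12\right) + 96 \left(-16\right) = 36 - 1536 = -1500$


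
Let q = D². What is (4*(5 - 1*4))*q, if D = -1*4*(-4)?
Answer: 1024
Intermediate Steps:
D = 16 (D = -4*(-4) = 16)
q = 256 (q = 16² = 256)
(4*(5 - 1*4))*q = (4*(5 - 1*4))*256 = (4*(5 - 4))*256 = (4*1)*256 = 4*256 = 1024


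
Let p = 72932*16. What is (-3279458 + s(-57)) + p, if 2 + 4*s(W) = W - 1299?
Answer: -4225771/2 ≈ -2.1129e+6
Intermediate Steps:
p = 1166912
s(W) = -1301/4 + W/4 (s(W) = -1/2 + (W - 1299)/4 = -1/2 + (-1299 + W)/4 = -1/2 + (-1299/4 + W/4) = -1301/4 + W/4)
(-3279458 + s(-57)) + p = (-3279458 + (-1301/4 + (1/4)*(-57))) + 1166912 = (-3279458 + (-1301/4 - 57/4)) + 1166912 = (-3279458 - 679/2) + 1166912 = -6559595/2 + 1166912 = -4225771/2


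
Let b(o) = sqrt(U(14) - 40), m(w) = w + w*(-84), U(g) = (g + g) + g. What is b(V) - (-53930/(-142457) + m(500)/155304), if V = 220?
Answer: -615894805/5531035482 + sqrt(2) ≈ 1.3029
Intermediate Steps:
U(g) = 3*g (U(g) = 2*g + g = 3*g)
m(w) = -83*w (m(w) = w - 84*w = -83*w)
b(o) = sqrt(2) (b(o) = sqrt(3*14 - 40) = sqrt(42 - 40) = sqrt(2))
b(V) - (-53930/(-142457) + m(500)/155304) = sqrt(2) - (-53930/(-142457) - 83*500/155304) = sqrt(2) - (-53930*(-1/142457) - 41500*1/155304) = sqrt(2) - (53930/142457 - 10375/38826) = sqrt(2) - 1*615894805/5531035482 = sqrt(2) - 615894805/5531035482 = -615894805/5531035482 + sqrt(2)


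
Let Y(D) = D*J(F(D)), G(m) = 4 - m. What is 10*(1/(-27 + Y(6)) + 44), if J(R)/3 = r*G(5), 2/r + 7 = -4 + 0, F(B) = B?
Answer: 114730/261 ≈ 439.58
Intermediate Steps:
r = -2/11 (r = 2/(-7 + (-4 + 0)) = 2/(-7 - 4) = 2/(-11) = 2*(-1/11) = -2/11 ≈ -0.18182)
J(R) = 6/11 (J(R) = 3*(-2*(4 - 1*5)/11) = 3*(-2*(4 - 5)/11) = 3*(-2/11*(-1)) = 3*(2/11) = 6/11)
Y(D) = 6*D/11 (Y(D) = D*(6/11) = 6*D/11)
10*(1/(-27 + Y(6)) + 44) = 10*(1/(-27 + (6/11)*6) + 44) = 10*(1/(-27 + 36/11) + 44) = 10*(1/(-261/11) + 44) = 10*(-11/261 + 44) = 10*(11473/261) = 114730/261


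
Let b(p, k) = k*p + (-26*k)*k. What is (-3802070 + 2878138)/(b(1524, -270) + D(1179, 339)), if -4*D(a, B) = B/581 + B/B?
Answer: 268402246/670148755 ≈ 0.40051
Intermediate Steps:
D(a, B) = -¼ - B/2324 (D(a, B) = -(B/581 + B/B)/4 = -(B*(1/581) + 1)/4 = -(B/581 + 1)/4 = -(1 + B/581)/4 = -¼ - B/2324)
b(p, k) = -26*k² + k*p (b(p, k) = k*p - 26*k² = -26*k² + k*p)
(-3802070 + 2878138)/(b(1524, -270) + D(1179, 339)) = (-3802070 + 2878138)/(-270*(1524 - 26*(-270)) + (-¼ - 1/2324*339)) = -923932/(-270*(1524 + 7020) + (-¼ - 339/2324)) = -923932/(-270*8544 - 230/581) = -923932/(-2306880 - 230/581) = -923932/(-1340297510/581) = -923932*(-581/1340297510) = 268402246/670148755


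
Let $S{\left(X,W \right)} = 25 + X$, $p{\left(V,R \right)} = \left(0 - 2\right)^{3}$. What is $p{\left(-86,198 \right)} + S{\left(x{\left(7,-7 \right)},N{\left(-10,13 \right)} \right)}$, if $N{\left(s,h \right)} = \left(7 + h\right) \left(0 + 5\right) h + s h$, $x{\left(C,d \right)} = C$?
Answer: $24$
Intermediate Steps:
$p{\left(V,R \right)} = -8$ ($p{\left(V,R \right)} = \left(-2\right)^{3} = -8$)
$N{\left(s,h \right)} = h s + h \left(35 + 5 h\right)$ ($N{\left(s,h \right)} = \left(7 + h\right) 5 h + h s = \left(35 + 5 h\right) h + h s = h \left(35 + 5 h\right) + h s = h s + h \left(35 + 5 h\right)$)
$p{\left(-86,198 \right)} + S{\left(x{\left(7,-7 \right)},N{\left(-10,13 \right)} \right)} = -8 + \left(25 + 7\right) = -8 + 32 = 24$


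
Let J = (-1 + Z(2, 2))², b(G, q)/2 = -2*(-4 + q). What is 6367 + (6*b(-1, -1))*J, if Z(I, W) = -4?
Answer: 9367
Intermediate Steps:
b(G, q) = 16 - 4*q (b(G, q) = 2*(-2*(-4 + q)) = 2*(8 - 2*q) = 16 - 4*q)
J = 25 (J = (-1 - 4)² = (-5)² = 25)
6367 + (6*b(-1, -1))*J = 6367 + (6*(16 - 4*(-1)))*25 = 6367 + (6*(16 + 4))*25 = 6367 + (6*20)*25 = 6367 + 120*25 = 6367 + 3000 = 9367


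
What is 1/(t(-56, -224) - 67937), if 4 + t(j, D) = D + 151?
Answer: -1/68014 ≈ -1.4703e-5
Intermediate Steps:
t(j, D) = 147 + D (t(j, D) = -4 + (D + 151) = -4 + (151 + D) = 147 + D)
1/(t(-56, -224) - 67937) = 1/((147 - 224) - 67937) = 1/(-77 - 67937) = 1/(-68014) = -1/68014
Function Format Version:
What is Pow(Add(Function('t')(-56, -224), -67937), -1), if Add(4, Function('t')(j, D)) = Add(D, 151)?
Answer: Rational(-1, 68014) ≈ -1.4703e-5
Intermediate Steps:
Function('t')(j, D) = Add(147, D) (Function('t')(j, D) = Add(-4, Add(D, 151)) = Add(-4, Add(151, D)) = Add(147, D))
Pow(Add(Function('t')(-56, -224), -67937), -1) = Pow(Add(Add(147, -224), -67937), -1) = Pow(Add(-77, -67937), -1) = Pow(-68014, -1) = Rational(-1, 68014)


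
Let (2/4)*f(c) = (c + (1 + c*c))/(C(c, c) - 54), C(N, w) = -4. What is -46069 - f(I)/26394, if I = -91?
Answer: -35262402203/765426 ≈ -46069.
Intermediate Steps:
f(c) = -1/29 - c/29 - c²/29 (f(c) = 2*((c + (1 + c*c))/(-4 - 54)) = 2*((c + (1 + c²))/(-58)) = 2*((1 + c + c²)*(-1/58)) = 2*(-1/58 - c/58 - c²/58) = -1/29 - c/29 - c²/29)
-46069 - f(I)/26394 = -46069 - (-1/29 - 1/29*(-91) - 1/29*(-91)²)/26394 = -46069 - (-1/29 + 91/29 - 1/29*8281)/26394 = -46069 - (-1/29 + 91/29 - 8281/29)/26394 = -46069 - (-8191)/(29*26394) = -46069 - 1*(-8191/765426) = -46069 + 8191/765426 = -35262402203/765426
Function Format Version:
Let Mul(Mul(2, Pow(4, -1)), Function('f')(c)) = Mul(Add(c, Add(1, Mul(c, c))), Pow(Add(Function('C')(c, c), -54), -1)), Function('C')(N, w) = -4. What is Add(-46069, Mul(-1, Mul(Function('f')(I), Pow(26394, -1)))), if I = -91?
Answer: Rational(-35262402203, 765426) ≈ -46069.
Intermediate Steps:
Function('f')(c) = Add(Rational(-1, 29), Mul(Rational(-1, 29), c), Mul(Rational(-1, 29), Pow(c, 2))) (Function('f')(c) = Mul(2, Mul(Add(c, Add(1, Mul(c, c))), Pow(Add(-4, -54), -1))) = Mul(2, Mul(Add(c, Add(1, Pow(c, 2))), Pow(-58, -1))) = Mul(2, Mul(Add(1, c, Pow(c, 2)), Rational(-1, 58))) = Mul(2, Add(Rational(-1, 58), Mul(Rational(-1, 58), c), Mul(Rational(-1, 58), Pow(c, 2)))) = Add(Rational(-1, 29), Mul(Rational(-1, 29), c), Mul(Rational(-1, 29), Pow(c, 2))))
Add(-46069, Mul(-1, Mul(Function('f')(I), Pow(26394, -1)))) = Add(-46069, Mul(-1, Mul(Add(Rational(-1, 29), Mul(Rational(-1, 29), -91), Mul(Rational(-1, 29), Pow(-91, 2))), Pow(26394, -1)))) = Add(-46069, Mul(-1, Mul(Add(Rational(-1, 29), Rational(91, 29), Mul(Rational(-1, 29), 8281)), Rational(1, 26394)))) = Add(-46069, Mul(-1, Mul(Add(Rational(-1, 29), Rational(91, 29), Rational(-8281, 29)), Rational(1, 26394)))) = Add(-46069, Mul(-1, Mul(Rational(-8191, 29), Rational(1, 26394)))) = Add(-46069, Mul(-1, Rational(-8191, 765426))) = Add(-46069, Rational(8191, 765426)) = Rational(-35262402203, 765426)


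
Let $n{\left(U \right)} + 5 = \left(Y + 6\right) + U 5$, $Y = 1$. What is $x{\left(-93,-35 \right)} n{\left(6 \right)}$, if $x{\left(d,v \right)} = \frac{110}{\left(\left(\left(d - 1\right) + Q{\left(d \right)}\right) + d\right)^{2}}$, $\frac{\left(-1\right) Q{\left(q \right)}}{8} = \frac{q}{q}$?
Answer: $\frac{704}{7605} \approx 0.092571$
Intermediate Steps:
$Q{\left(q \right)} = -8$ ($Q{\left(q \right)} = - 8 \frac{q}{q} = \left(-8\right) 1 = -8$)
$x{\left(d,v \right)} = \frac{110}{\left(-9 + 2 d\right)^{2}}$ ($x{\left(d,v \right)} = \frac{110}{\left(\left(\left(d - 1\right) - 8\right) + d\right)^{2}} = \frac{110}{\left(\left(\left(-1 + d\right) - 8\right) + d\right)^{2}} = \frac{110}{\left(\left(-9 + d\right) + d\right)^{2}} = \frac{110}{\left(-9 + 2 d\right)^{2}}$)
$n{\left(U \right)} = 2 + 5 U$ ($n{\left(U \right)} = -5 + \left(\left(1 + 6\right) + U 5\right) = -5 + \left(7 + 5 U\right) = 2 + 5 U$)
$x{\left(-93,-35 \right)} n{\left(6 \right)} = \frac{110}{\left(-9 + 2 \left(-93\right)\right)^{2}} \left(2 + 5 \cdot 6\right) = \frac{110}{\left(-9 - 186\right)^{2}} \left(2 + 30\right) = \frac{110}{38025} \cdot 32 = 110 \cdot \frac{1}{38025} \cdot 32 = \frac{22}{7605} \cdot 32 = \frac{704}{7605}$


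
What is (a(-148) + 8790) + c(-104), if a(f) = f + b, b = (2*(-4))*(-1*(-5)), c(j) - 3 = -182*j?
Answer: 27533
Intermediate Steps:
c(j) = 3 - 182*j
b = -40 (b = -8*5 = -40)
a(f) = -40 + f (a(f) = f - 40 = -40 + f)
(a(-148) + 8790) + c(-104) = ((-40 - 148) + 8790) + (3 - 182*(-104)) = (-188 + 8790) + (3 + 18928) = 8602 + 18931 = 27533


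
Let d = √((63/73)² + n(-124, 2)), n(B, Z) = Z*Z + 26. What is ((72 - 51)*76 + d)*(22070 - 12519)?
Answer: 15243396 + 9551*√163839/73 ≈ 1.5296e+7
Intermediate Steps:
n(B, Z) = 26 + Z² (n(B, Z) = Z² + 26 = 26 + Z²)
d = √163839/73 (d = √((63/73)² + (26 + 2²)) = √((63*(1/73))² + (26 + 4)) = √((63/73)² + 30) = √(3969/5329 + 30) = √(163839/5329) = √163839/73 ≈ 5.5448)
((72 - 51)*76 + d)*(22070 - 12519) = ((72 - 51)*76 + √163839/73)*(22070 - 12519) = (21*76 + √163839/73)*9551 = (1596 + √163839/73)*9551 = 15243396 + 9551*√163839/73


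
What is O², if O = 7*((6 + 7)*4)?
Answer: 132496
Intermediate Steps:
O = 364 (O = 7*(13*4) = 7*52 = 364)
O² = 364² = 132496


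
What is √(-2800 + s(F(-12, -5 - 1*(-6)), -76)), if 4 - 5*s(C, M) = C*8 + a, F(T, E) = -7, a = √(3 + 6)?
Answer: I*√69715/5 ≈ 52.807*I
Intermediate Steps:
a = 3 (a = √9 = 3)
s(C, M) = ⅕ - 8*C/5 (s(C, M) = ⅘ - (C*8 + 3)/5 = ⅘ - (8*C + 3)/5 = ⅘ - (3 + 8*C)/5 = ⅘ + (-⅗ - 8*C/5) = ⅕ - 8*C/5)
√(-2800 + s(F(-12, -5 - 1*(-6)), -76)) = √(-2800 + (⅕ - 8/5*(-7))) = √(-2800 + (⅕ + 56/5)) = √(-2800 + 57/5) = √(-13943/5) = I*√69715/5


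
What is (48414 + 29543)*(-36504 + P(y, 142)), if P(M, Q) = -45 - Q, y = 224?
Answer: -2860320287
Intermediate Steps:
(48414 + 29543)*(-36504 + P(y, 142)) = (48414 + 29543)*(-36504 + (-45 - 1*142)) = 77957*(-36504 + (-45 - 142)) = 77957*(-36504 - 187) = 77957*(-36691) = -2860320287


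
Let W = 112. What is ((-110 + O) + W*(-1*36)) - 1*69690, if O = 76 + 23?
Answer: -73733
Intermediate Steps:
O = 99
((-110 + O) + W*(-1*36)) - 1*69690 = ((-110 + 99) + 112*(-1*36)) - 1*69690 = (-11 + 112*(-36)) - 69690 = (-11 - 4032) - 69690 = -4043 - 69690 = -73733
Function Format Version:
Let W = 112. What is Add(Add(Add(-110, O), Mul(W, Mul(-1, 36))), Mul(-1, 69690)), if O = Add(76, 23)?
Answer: -73733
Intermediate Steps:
O = 99
Add(Add(Add(-110, O), Mul(W, Mul(-1, 36))), Mul(-1, 69690)) = Add(Add(Add(-110, 99), Mul(112, Mul(-1, 36))), Mul(-1, 69690)) = Add(Add(-11, Mul(112, -36)), -69690) = Add(Add(-11, -4032), -69690) = Add(-4043, -69690) = -73733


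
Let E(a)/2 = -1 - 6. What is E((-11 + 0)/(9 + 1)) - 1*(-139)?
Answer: 125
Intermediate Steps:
E(a) = -14 (E(a) = 2*(-1 - 6) = 2*(-7) = -14)
E((-11 + 0)/(9 + 1)) - 1*(-139) = -14 - 1*(-139) = -14 + 139 = 125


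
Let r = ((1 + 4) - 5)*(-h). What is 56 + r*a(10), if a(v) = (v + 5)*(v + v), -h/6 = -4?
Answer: 56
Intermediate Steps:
h = 24 (h = -6*(-4) = 24)
a(v) = 2*v*(5 + v) (a(v) = (5 + v)*(2*v) = 2*v*(5 + v))
r = 0 (r = ((1 + 4) - 5)*(-1*24) = (5 - 5)*(-24) = 0*(-24) = 0)
56 + r*a(10) = 56 + 0*(2*10*(5 + 10)) = 56 + 0*(2*10*15) = 56 + 0*300 = 56 + 0 = 56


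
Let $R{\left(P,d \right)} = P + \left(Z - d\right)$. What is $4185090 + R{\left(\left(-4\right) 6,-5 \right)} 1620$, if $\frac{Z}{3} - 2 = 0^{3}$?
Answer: $4164030$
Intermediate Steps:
$Z = 6$ ($Z = 6 + 3 \cdot 0^{3} = 6 + 3 \cdot 0 = 6 + 0 = 6$)
$R{\left(P,d \right)} = 6 + P - d$ ($R{\left(P,d \right)} = P - \left(-6 + d\right) = 6 + P - d$)
$4185090 + R{\left(\left(-4\right) 6,-5 \right)} 1620 = 4185090 + \left(6 - 24 - -5\right) 1620 = 4185090 + \left(6 - 24 + 5\right) 1620 = 4185090 - 21060 = 4164030$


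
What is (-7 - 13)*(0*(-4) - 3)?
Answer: 60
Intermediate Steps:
(-7 - 13)*(0*(-4) - 3) = -20*(0 - 3) = -20*(-3) = 60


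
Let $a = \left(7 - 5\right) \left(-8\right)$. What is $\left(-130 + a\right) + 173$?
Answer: $27$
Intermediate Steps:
$a = -16$ ($a = 2 \left(-8\right) = -16$)
$\left(-130 + a\right) + 173 = \left(-130 - 16\right) + 173 = -146 + 173 = 27$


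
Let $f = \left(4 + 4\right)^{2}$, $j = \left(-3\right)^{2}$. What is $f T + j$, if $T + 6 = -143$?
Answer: $-9527$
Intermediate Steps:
$j = 9$
$T = -149$ ($T = -6 - 143 = -149$)
$f = 64$ ($f = 8^{2} = 64$)
$f T + j = 64 \left(-149\right) + 9 = -9536 + 9 = -9527$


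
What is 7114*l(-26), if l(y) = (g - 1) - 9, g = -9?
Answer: -135166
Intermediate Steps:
l(y) = -19 (l(y) = (-9 - 1) - 9 = -10 - 9 = -19)
7114*l(-26) = 7114*(-19) = -135166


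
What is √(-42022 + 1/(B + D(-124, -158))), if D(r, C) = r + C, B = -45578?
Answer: I*√22094533079265/22930 ≈ 204.99*I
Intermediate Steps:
D(r, C) = C + r
√(-42022 + 1/(B + D(-124, -158))) = √(-42022 + 1/(-45578 + (-158 - 124))) = √(-42022 + 1/(-45578 - 282)) = √(-42022 + 1/(-45860)) = √(-42022 - 1/45860) = √(-1927128921/45860) = I*√22094533079265/22930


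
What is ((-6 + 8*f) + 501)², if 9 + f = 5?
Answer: 214369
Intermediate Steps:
f = -4 (f = -9 + 5 = -4)
((-6 + 8*f) + 501)² = ((-6 + 8*(-4)) + 501)² = ((-6 - 32) + 501)² = (-38 + 501)² = 463² = 214369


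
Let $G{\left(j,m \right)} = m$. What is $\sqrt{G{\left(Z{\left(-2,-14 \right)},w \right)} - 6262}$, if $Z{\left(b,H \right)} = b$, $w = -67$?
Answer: $i \sqrt{6329} \approx 79.555 i$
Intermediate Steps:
$\sqrt{G{\left(Z{\left(-2,-14 \right)},w \right)} - 6262} = \sqrt{-67 - 6262} = \sqrt{-6329} = i \sqrt{6329}$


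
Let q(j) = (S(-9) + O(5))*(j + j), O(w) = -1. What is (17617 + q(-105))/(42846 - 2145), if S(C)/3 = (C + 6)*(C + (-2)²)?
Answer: 8377/40701 ≈ 0.20582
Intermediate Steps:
S(C) = 3*(4 + C)*(6 + C) (S(C) = 3*((C + 6)*(C + (-2)²)) = 3*((6 + C)*(C + 4)) = 3*((6 + C)*(4 + C)) = 3*((4 + C)*(6 + C)) = 3*(4 + C)*(6 + C))
q(j) = 88*j (q(j) = ((72 + 3*(-9)² + 30*(-9)) - 1)*(j + j) = ((72 + 3*81 - 270) - 1)*(2*j) = ((72 + 243 - 270) - 1)*(2*j) = (45 - 1)*(2*j) = 44*(2*j) = 88*j)
(17617 + q(-105))/(42846 - 2145) = (17617 + 88*(-105))/(42846 - 2145) = (17617 - 9240)/40701 = 8377*(1/40701) = 8377/40701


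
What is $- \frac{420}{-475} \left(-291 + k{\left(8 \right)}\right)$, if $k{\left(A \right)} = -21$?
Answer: $- \frac{26208}{95} \approx -275.87$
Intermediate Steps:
$- \frac{420}{-475} \left(-291 + k{\left(8 \right)}\right) = - \frac{420}{-475} \left(-291 - 21\right) = \left(-420\right) \left(- \frac{1}{475}\right) \left(-312\right) = \frac{84}{95} \left(-312\right) = - \frac{26208}{95}$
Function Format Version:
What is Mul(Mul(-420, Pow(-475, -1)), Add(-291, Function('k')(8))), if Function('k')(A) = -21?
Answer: Rational(-26208, 95) ≈ -275.87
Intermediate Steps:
Mul(Mul(-420, Pow(-475, -1)), Add(-291, Function('k')(8))) = Mul(Mul(-420, Pow(-475, -1)), Add(-291, -21)) = Mul(Mul(-420, Rational(-1, 475)), -312) = Mul(Rational(84, 95), -312) = Rational(-26208, 95)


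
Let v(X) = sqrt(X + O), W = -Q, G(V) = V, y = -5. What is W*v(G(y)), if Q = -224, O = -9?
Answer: 224*I*sqrt(14) ≈ 838.13*I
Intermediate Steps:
W = 224 (W = -1*(-224) = 224)
v(X) = sqrt(-9 + X) (v(X) = sqrt(X - 9) = sqrt(-9 + X))
W*v(G(y)) = 224*sqrt(-9 - 5) = 224*sqrt(-14) = 224*(I*sqrt(14)) = 224*I*sqrt(14)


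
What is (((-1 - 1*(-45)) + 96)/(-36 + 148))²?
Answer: 25/16 ≈ 1.5625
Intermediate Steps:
(((-1 - 1*(-45)) + 96)/(-36 + 148))² = (((-1 + 45) + 96)/112)² = ((44 + 96)*(1/112))² = (140*(1/112))² = (5/4)² = 25/16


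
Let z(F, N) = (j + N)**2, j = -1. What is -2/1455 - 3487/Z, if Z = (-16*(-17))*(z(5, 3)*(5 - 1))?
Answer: -5082289/6332160 ≈ -0.80262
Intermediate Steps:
z(F, N) = (-1 + N)**2
Z = 4352 (Z = (-16*(-17))*((-1 + 3)**2*(5 - 1)) = 272*(2**2*4) = 272*(4*4) = 272*16 = 4352)
-2/1455 - 3487/Z = -2/1455 - 3487/4352 = -5082289/6332160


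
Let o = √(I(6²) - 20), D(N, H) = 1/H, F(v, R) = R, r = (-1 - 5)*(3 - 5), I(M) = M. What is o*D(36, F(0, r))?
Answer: ⅓ ≈ 0.33333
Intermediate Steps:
r = 12 (r = -6*(-2) = 12)
D(N, H) = 1/H
o = 4 (o = √(6² - 20) = √(36 - 20) = √16 = 4)
o*D(36, F(0, r)) = 4/12 = 4*(1/12) = ⅓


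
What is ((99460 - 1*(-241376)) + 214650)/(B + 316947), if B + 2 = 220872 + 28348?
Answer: 555486/566165 ≈ 0.98114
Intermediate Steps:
B = 249218 (B = -2 + (220872 + 28348) = -2 + 249220 = 249218)
((99460 - 1*(-241376)) + 214650)/(B + 316947) = ((99460 - 1*(-241376)) + 214650)/(249218 + 316947) = ((99460 + 241376) + 214650)/566165 = (340836 + 214650)*(1/566165) = 555486*(1/566165) = 555486/566165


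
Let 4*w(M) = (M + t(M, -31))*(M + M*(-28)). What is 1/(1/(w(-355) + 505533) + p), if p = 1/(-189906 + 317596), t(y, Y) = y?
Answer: 305384553210/2136229 ≈ 1.4296e+5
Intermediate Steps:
w(M) = -27*M²/2 (w(M) = ((M + M)*(M + M*(-28)))/4 = ((2*M)*(M - 28*M))/4 = ((2*M)*(-27*M))/4 = (-54*M²)/4 = -27*M²/2)
p = 1/127690 ≈ 7.8315e-6
1/(1/(w(-355) + 505533) + p) = 1/(1/(-27/2*(-355)² + 505533) + 1/127690) = 1/(1/(-27/2*126025 + 505533) + 1/127690) = 1/(1/(-3402675/2 + 505533) + 1/127690) = 1/(1/(-2391609/2) + 1/127690) = 1/(-2/2391609 + 1/127690) = 1/(2136229/305384553210) = 305384553210/2136229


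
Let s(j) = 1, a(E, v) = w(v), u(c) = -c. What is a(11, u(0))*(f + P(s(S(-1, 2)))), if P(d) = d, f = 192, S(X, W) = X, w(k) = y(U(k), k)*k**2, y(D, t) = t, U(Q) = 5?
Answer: 0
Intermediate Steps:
w(k) = k**3 (w(k) = k*k**2 = k**3)
a(E, v) = v**3
a(11, u(0))*(f + P(s(S(-1, 2)))) = (-1*0)**3*(192 + 1) = 0**3*193 = 0*193 = 0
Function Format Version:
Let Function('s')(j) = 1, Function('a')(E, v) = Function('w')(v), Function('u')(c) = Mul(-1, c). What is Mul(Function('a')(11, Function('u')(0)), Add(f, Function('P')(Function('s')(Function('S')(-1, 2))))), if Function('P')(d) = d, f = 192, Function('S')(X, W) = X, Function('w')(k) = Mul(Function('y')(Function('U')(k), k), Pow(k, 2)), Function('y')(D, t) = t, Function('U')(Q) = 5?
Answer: 0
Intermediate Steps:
Function('w')(k) = Pow(k, 3) (Function('w')(k) = Mul(k, Pow(k, 2)) = Pow(k, 3))
Function('a')(E, v) = Pow(v, 3)
Mul(Function('a')(11, Function('u')(0)), Add(f, Function('P')(Function('s')(Function('S')(-1, 2))))) = Mul(Pow(Mul(-1, 0), 3), Add(192, 1)) = Mul(Pow(0, 3), 193) = Mul(0, 193) = 0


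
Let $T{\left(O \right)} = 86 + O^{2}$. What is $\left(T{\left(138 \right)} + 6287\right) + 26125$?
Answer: $51542$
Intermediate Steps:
$\left(T{\left(138 \right)} + 6287\right) + 26125 = \left(\left(86 + 138^{2}\right) + 6287\right) + 26125 = \left(\left(86 + 19044\right) + 6287\right) + 26125 = \left(19130 + 6287\right) + 26125 = 25417 + 26125 = 51542$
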